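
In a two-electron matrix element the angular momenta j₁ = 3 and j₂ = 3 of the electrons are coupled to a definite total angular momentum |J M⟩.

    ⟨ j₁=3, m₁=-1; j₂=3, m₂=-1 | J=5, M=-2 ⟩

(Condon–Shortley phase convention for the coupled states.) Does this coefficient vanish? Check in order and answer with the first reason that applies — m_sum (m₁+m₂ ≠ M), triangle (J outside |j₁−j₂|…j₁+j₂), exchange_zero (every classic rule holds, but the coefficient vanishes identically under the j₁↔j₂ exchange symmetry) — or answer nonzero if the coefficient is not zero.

m-sum: m₁+m₂ = -1+(-1) = -2, M = -2  ✓
triangle: |j₁−j₂| = 0 ≤ J = 5 ≤ j₁+j₂ = 6  ✓
exchange: j₁=j₂ and m₁=m₂, and (−1)^(j₁+j₂−J) = (−1)^1 = −1 forces ⟨j₁m₁;j₂m₂|JM⟩ = −⟨j₂m₂;j₁m₁|JM⟩ = −⟨j₁m₁;j₂m₂|JM⟩ ⇒ the coefficient vanishes identically
Racah sum check: Σ_k collapses to 0 ⇒ CG = 0

exchange_zero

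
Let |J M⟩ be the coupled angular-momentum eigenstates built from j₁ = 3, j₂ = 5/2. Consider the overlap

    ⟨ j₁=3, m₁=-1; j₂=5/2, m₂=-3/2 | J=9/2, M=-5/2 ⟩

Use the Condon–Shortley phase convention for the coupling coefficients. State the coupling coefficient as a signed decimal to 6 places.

j₁+j₂−J=1  J+j₁−j₂=5  J−j₁+j₂=4  j₁+j₂+J+1=11
(j₁±m₁, j₂±m₂, J±M) = (2,4,1,4,2,7)
P² = 92160/11
sum k=0..1:
  [0] +1/144 = 1/144
  [1] −1/288 = -1/288
S = 1/288
C² = P²·S² = 10/99 ; C = +0.317821

+0.317821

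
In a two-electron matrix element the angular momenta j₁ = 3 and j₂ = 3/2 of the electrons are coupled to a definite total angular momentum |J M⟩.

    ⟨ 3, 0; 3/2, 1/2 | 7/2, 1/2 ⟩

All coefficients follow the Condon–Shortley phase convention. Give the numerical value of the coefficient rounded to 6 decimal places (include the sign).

√[8·1!5!2!/9! · 3!3!2!1!4!3!] = √(384/7)
  +(−1)^0/∏(0,1,3,2,2,0)! = 1/24  (running 1/24)
  +(−1)^1/∏(1,0,2,1,3,1)! = -1/12  (running -1/24)
⟨..|..⟩ = √(384/7)·(-1/24) = -0.308607

-0.308607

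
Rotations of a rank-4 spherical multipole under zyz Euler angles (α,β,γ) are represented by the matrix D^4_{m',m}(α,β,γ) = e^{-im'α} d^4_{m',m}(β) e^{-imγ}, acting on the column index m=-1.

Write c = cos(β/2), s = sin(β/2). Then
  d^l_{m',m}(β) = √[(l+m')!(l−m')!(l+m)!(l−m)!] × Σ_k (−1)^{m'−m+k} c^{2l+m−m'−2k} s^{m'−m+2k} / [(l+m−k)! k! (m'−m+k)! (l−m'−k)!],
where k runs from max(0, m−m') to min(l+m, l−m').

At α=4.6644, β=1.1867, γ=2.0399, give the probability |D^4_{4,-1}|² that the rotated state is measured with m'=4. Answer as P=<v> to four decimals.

P=0.0543

First d^4_{4,-1}(β=1.1867), then the phase factors e^{-i(4)α} and e^{-i(-1)γ}:
With c≡cos(β/2)=0.829072 and s≡sin(β/2)=0.559142, N=[40320·1·6·120]^{1/2}=5387.986637
The bounds max(0,m−m')=0 and min(l+m,l−m')=0 give 1 term
  k=0: (−1)^5·5387.9866/(720)·0.8291^3·0.5591^5 = -0.233067
d^4_{4,-1}(1.1867) = -0.233067
|D^4_{4,-1}|² = |d^4_{4,-1}(β)|² = (-0.233067)² = 0.054320 (the z-rotation phases have unit modulus)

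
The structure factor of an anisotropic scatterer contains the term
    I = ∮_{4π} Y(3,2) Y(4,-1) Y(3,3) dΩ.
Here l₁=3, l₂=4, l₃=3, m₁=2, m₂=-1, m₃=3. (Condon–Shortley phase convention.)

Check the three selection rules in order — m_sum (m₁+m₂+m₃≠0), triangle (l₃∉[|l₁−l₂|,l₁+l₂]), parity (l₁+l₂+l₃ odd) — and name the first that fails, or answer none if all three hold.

Σmᵢ = 4  ✗
l₃∈[|l₁−l₂|,l₁+l₂]=[1,7], have l₃=3
Σlᵢ = 10 ⇒ even

m_sum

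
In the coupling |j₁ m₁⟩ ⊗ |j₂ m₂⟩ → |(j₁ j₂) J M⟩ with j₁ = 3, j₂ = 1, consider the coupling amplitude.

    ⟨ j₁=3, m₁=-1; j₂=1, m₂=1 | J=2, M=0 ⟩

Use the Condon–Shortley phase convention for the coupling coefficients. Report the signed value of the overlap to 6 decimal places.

triangle: 2!×4!×0!/7! = 48/5040
(j±m)!: 2!×4!×2!×0!×2!×2! = 384
prefactor² = (2J+1)×Δ×N² = 128/7
  k=2: +1/(2!×0!×2!×0!×2!×0!) = 1/8
Σ = 1/8  ⇒  CG² = 128/7×(1/8)² = 2/7
CG = +√(2/7) = +0.534522

+√(2/7) = +0.534522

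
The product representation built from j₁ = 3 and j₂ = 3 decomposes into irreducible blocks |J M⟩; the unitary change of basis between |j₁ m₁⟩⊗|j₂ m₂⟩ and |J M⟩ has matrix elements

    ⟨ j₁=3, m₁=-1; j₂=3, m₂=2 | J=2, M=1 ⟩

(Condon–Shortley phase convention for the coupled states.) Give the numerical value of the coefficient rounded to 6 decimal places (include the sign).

-0.422577

j₁+j₂−J=4  J+j₁−j₂=2  J−j₁+j₂=2  j₁+j₂+J+1=9
(j₁±m₁, j₂±m₂, J±M) = (2,4,5,1,3,1)
P² = 320/7
sum k=3..4:
  [3] −1/12 = -1/12
  [4] +1/48 = 1/48
S = -1/16
C² = P²·S² = 5/28 ; C = -0.422577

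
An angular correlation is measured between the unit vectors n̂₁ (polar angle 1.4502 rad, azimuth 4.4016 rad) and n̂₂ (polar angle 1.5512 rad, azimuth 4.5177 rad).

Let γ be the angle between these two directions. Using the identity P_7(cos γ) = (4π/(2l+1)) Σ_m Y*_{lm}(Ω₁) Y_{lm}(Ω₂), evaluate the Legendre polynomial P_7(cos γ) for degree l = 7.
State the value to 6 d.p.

0.695590

Term-by-term m-sum for l=7 (normalisation 4π/15 = 0.837758):
  m=-7: (0.39090 - 0.27015j) × (0.48861 - 0.10311j) = 0.16314 - 0.17230j  (running Σ = 0.16314 - 0.17230j)
  m=-6: (0.06242 + 0.20621j) × (-0.01435 - 0.03369j) = 0.00605 - 0.00506j  (running Σ = 0.16919 - 0.17736j)
  m=-5: (0.28719 + 0.00484j) × (0.30158 - 0.20515j) = 0.08760 - 0.05746j  (running Σ = 0.25680 - 0.23482j)
  m=-4: (-0.07759 + 0.22829j) × (-0.03063 - 0.03023j) = 0.00928 - 0.00465j  (running Σ = 0.26607 - 0.23947j)
  m=-3: (0.18034 + 0.13383j) × (0.18137 - 0.27438j) = 0.06943 - 0.02521j  (running Σ = 0.33550 - 0.26468j)
  m=-2: (-0.20265 + 0.14516j) × (-0.04241 - 0.01740j) = 0.01112 - 0.00263j  (running Σ = 0.34662 - 0.26731j)
  m=-1: (0.06105 + 0.19008j) × (0.06113 - 0.31003j) = 0.06266 - 0.00731j  (running Σ = 0.40929 - 0.27462j)
  m=0: (-0.25125 + 0.00000j) × (-0.04667 + 0.00000j) = 0.01173 + 0.00000j  (running Σ = 0.42101 - 0.27462j)
  m=1: (-0.06105 + 0.19008j) × (-0.06113 - 0.31003j) = 0.06266 + 0.00731j  (running Σ = 0.48368 - 0.26731j)
  m=2: (-0.20265 - 0.14516j) × (-0.04241 + 0.01740j) = 0.01112 + 0.00263j  (running Σ = 0.49480 - 0.26468j)
  m=3: (-0.18034 + 0.13383j) × (-0.18137 - 0.27438j) = 0.06943 + 0.02521j  (running Σ = 0.56422 - 0.23947j)
  m=4: (-0.07759 - 0.22829j) × (-0.03063 + 0.03023j) = 0.00928 + 0.00465j  (running Σ = 0.57350 - 0.23482j)
  m=5: (-0.28719 + 0.00484j) × (-0.30158 - 0.20515j) = 0.08760 + 0.05746j  (running Σ = 0.66111 - 0.17736j)
  m=6: (0.06242 - 0.20621j) × (-0.01435 + 0.03369j) = 0.00605 + 0.00506j  (running Σ = 0.66716 - 0.17230j)
  m=7: (-0.39090 - 0.27015j) × (-0.48861 - 0.10311j) = 0.16314 + 0.17230j  (running Σ = 0.83030 + 0.00000j)
Total Σ_m = 0.83030 + 0.00000j. Multiply by 0.837758: 0.69559 + 0.00000j. P_7(cos γ) = 0.695590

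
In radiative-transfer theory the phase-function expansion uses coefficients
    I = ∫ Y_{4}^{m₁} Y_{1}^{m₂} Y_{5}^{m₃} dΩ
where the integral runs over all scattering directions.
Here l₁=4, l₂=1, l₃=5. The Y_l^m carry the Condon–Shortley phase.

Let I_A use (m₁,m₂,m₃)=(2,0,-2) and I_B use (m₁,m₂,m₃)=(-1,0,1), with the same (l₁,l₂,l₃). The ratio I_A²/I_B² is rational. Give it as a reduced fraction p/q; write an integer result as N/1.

Shared (l₁,l₂,l₃)=(4,1,5): N and (l;000)² cancel in I_A²/I_B².
A: Δ = 0!·8!·2!/11! = 1/495; Racah Σ t=0..0: t=0:+1/1440 = 1/1440; ⇒ 3j(4 1 5; 2 0 -2)² = 7/165, sgn -1
B: Δ = 0!·8!·2!/11! = 1/495; Racah Σ t=0..0: t=0:+1/720 = 1/720; ⇒ 3j(4 1 5; -1 0 1)² = 8/165, sgn +1
I_A²/I_B² = (7/165)/(8/165) = 7/8

7/8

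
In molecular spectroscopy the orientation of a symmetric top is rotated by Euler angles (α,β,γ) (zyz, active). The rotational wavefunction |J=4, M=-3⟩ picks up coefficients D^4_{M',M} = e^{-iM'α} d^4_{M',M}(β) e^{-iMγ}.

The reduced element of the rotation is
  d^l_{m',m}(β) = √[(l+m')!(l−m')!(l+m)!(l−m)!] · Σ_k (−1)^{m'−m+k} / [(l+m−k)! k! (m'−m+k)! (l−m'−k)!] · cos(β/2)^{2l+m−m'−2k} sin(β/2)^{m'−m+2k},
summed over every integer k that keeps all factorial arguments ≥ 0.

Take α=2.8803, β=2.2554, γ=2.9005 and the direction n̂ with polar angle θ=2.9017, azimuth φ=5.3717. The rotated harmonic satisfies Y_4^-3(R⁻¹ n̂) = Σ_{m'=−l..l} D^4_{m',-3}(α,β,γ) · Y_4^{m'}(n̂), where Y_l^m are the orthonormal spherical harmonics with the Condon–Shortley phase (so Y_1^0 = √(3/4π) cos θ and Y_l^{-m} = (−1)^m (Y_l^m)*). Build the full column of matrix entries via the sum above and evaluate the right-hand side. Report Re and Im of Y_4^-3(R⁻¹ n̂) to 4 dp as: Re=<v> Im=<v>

Re=-0.1413 Im=0.3787

Need the full column D^4_{m',-3} for m'=−4..4 at α=2.8803, β=2.2554, γ=2.9005.
cos(β/2)=0.428739, sin(β/2)=0.903428
d^4_{-4,-3}: single k=1 term ⇒ +0.006804;  D = +0.001336+0.006672i
d^4_{-3,-3}: k∈[0..1] ⇒ +0.001142 -0.035485 = -0.034343;  D = -0.002184+0.034274i
d^4_{-2,-3}: k∈[0..1] ⇒ -0.009001 +0.119903 = +0.110902;  D = -0.035405+0.105099i
d^4_{-1,-3}: k∈[0..1] ⇒ +0.040236 -0.297759 = -0.257523;  D = -0.142467+0.214526i
d^4_{0,-3}: k∈[0..1] ⇒ -0.126389 +0.561192 = +0.434803;  D = -0.325946+0.287772i
d^4_{1,-3}: k∈[0..1] ⇒ +0.297759 -0.793266 = -0.495506;  D = -0.443562+0.220860i
d^4_{2,-3}: k∈[0..1] ⇒ -0.532393 +0.787977 = +0.255583;  D = -0.250453+0.050950i
d^4_{3,-3}: k∈[0..1] ⇒ +0.699594 -0.443762 = +0.255832;  D = +0.255363+0.015494i
d^4_{4,-3}: single k=0 term ⇒ -0.595654;  D = +0.565060+0.188443i
Y_4^{m'}(θ=2.9017,φ=5.3717) and Σ D·Y over m':
  (+0.0013+0.0067i)·(-0.0012-0.0007i)  (-0.0022+0.0343i)·(+0.0150-0.0065i)  (-0.0354+0.1051i)·(-0.0264+0.1025i)  (-0.1425+0.2145i)·(-0.2411-0.3111i)  (-0.3259+0.2878i)·(+0.6192+0.0000i)  (-0.4436+0.2209i)·(+0.2411-0.3111i)  (-0.2505+0.0510i)·(-0.0264-0.1025i)  (+0.2554+0.0155i)·(-0.0150-0.0065i)  (+0.5651+0.1884i)·(-0.0012+0.0007i)
Y_4^-3(R⁻¹ n̂) = -0.141333+0.378745i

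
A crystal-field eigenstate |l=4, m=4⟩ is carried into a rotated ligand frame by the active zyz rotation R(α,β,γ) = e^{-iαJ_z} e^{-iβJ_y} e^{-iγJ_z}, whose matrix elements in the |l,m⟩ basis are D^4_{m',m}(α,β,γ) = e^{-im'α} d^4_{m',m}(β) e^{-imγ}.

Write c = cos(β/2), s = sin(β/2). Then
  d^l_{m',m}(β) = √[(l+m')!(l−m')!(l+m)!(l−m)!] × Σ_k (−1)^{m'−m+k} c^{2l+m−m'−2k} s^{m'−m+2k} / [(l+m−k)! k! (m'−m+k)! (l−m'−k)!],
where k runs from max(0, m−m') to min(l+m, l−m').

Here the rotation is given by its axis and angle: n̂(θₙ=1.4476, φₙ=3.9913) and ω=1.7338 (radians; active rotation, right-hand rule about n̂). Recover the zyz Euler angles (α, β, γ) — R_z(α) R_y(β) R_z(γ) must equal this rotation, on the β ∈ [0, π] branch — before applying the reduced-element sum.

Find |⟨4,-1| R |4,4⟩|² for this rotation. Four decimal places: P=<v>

P=0.2690

Axis–angle → zyz. n̂ = (sinθₙcosφₙ, sinθₙsinφₙ, cosθₙ) = (-0.655199, -0.745395, +0.122885), ω = 1.7338.
R = I cosω + sinω [n̂]ₓ + (1−cosω) n̂n̂ᵀ gives
  R = [+0.336669, +0.446382, -0.829094; +0.688894, +0.483497, +0.540052; +0.641934, -0.752977, -0.144732]
β = atan2(√(R₁₃²+R₂₃²), R₃₃) = 1.716038; α = atan2(R₂₃, R₁₃) mod 2π = 2.564251; γ = atan2(R₃₂, −R₃₁) mod 2π = 4.006429
D^4_{-1,4}(2.5643,1.7160,4.0064) = e^{-i·-1·2.5643}·d^4_{-1,4}(1.7160)·e^{-i·4·4.0064}. Compute d first:
With c≡cos(β/2)=0.653937 and s≡sin(β/2)=0.756549, N=[6·120·40320·1]^{1/2}=5387.986637
k: max(0,(4)−(-1))=5 … min(4+(4),4−(-1))=5
  k=5: (−1)^0·5387.9866/(720)·0.6539^3·0.7565^5 = +0.518665
d^4_{-1,4}(1.7160) = +0.518665
|D^4_{-1,4}|² = |d^4_{-1,4}(β)|² = (+0.518665)² = 0.269013 (the z-rotation phases have unit modulus)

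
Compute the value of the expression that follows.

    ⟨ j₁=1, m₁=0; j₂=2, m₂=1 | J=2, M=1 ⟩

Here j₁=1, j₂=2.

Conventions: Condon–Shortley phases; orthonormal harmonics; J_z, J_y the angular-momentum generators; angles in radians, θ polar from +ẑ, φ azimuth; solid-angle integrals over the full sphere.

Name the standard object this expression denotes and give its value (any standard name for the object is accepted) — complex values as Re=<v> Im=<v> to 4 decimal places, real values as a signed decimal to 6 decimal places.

Clebsch–Gordan coefficient, −√(1/6) ≈ -0.408248

This is a Clebsch–Gordan (vector-coupling) coefficient.
triangle: 1!×1!×3!/6! = 6/720
(j±m)!: 1!×1!×3!×1!×3!×1! = 36
prefactor² = (2J+1)×Δ×N² = 3/2
  k=0: +1/(0!×1!×1!×3!×0!×0!) = 1/6
  k=1: −1/(1!×0!×0!×2!×1!×1!) = -1/2
Σ = -1/3  ⇒  CG² = 3/2×(-1/3)² = 1/6
CG = −√(1/6) = -0.408248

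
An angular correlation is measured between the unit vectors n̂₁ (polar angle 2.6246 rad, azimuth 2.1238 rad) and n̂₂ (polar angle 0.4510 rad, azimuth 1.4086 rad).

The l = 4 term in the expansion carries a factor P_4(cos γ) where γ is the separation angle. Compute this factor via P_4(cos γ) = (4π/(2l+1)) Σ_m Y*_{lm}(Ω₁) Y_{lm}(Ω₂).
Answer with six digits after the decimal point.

Addition theorem: P_4(cos γ) = (4π/9) Σ_m Y*_{lm}(Ω₁) Y_{lm}(Ω₂), m = −4…4:
  m=-4: (-0.015799, 0.021165) × (0.012727, 0.009651) = (-0.000405, 0.000117)  (running Σ = (-0.000405, 0.000117))
  m=-3: (-0.130876, -0.011575) × (-0.043620, 0.082455) = (0.006663, -0.010286)  (running Σ = (0.006258, -0.010170))
  m=-2: (-0.157146, -0.313397) × (-0.281319, -0.094600) = (0.014561, 0.103031)  (running Σ = (0.020819, 0.092861))
  m=-1: (0.244487, -0.396094) × (0.080023, -0.489035) = (-0.174139, -0.151259)  (running Σ = (-0.153320, -0.058398))
  m=0: (0.033520, -0.000000) × (0.176034, 0.000000) = (0.005901, 0.000000)  (running Σ = (-0.147420, -0.058398))
  m=1: (-0.244487, -0.396094) × (-0.080023, -0.489035) = (-0.174139, 0.151259)  (running Σ = (-0.321559, 0.092861))
  m=2: (-0.157146, 0.313397) × (-0.281319, 0.094600) = (0.014561, -0.103031)  (running Σ = (-0.306998, -0.010170))
  m=3: (0.130876, -0.011575) × (0.043620, 0.082455) = (0.006663, 0.010286)  (running Σ = (-0.300335, 0.000117))
  m=4: (-0.015799, -0.021165) × (0.012727, -0.009651) = (-0.000405, -0.000117)  (running Σ = (-0.300740, 0.000000))
Total Σ_m = (-0.300740, 0.000000). Multiply by 1.396263: (-0.419912, 0.000000). P_4(cos γ) = -0.419912

-0.419912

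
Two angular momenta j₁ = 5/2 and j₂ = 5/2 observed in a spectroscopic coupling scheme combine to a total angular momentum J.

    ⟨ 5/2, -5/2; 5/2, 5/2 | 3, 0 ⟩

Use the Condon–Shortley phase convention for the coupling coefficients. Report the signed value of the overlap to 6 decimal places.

+0.372678

j₁+j₂−J=2  J+j₁−j₂=3  J−j₁+j₂=3  j₁+j₂+J+1=9
(j₁±m₁, j₂±m₂, J±M) = (0,5,5,0,3,3)
P² = 720
sum k=2..2:
  [2] +1/72 = 1/72
S = 1/72
C² = P²·S² = 5/36 ; C = +0.372678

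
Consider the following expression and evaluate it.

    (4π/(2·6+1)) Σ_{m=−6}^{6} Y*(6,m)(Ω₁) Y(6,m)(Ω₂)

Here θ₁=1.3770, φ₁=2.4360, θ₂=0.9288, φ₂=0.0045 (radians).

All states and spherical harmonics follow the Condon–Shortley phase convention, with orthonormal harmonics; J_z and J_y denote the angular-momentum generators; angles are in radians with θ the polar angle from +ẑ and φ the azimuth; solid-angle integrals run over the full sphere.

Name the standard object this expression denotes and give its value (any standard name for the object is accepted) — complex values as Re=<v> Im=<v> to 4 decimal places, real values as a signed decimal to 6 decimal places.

Legendre polynomial (addition theorem), +0.330852

This sum is the spherical-harmonic addition theorem: it equals the Legendre polynomial P_l(cos γ) of the angle γ between the two directions.
Expand P_6 via completeness: Σ_{m} conj(Y_{6,m}) at Ω₁ times Y_{6,m} at Ω₂ —
  term(m=-6) = -0.02401 + 0.04947j   from Y*(Ω₁)=-0.19872 + 0.38279j, Y(Ω₂)=0.12745 - 0.00344j
  term(m=-5) = 0.08884 - 0.03850j   from Y*(Ω₁)=0.27161 - 0.11050j, Y(Ω₂)=0.33013 - 0.00743j
  term(m=-4) = 0.08083 + 0.02511j   from Y*(Ω₁)=0.18595 + 0.06146j, Y(Ω₂)=0.43212 - 0.00778j
  term(m=-3) = -0.03085 - 0.04926j   from Y*(Ω₁)=-0.15954 - 0.26258j, Y(Ω₂)=0.18917 - 0.00255j
  term(m=-2) = -0.00450 + 0.02965j   from Y*(Ω₁)=0.01883 - 0.11697j, Y(Ω₂)=-0.25308 + 0.00228j
  term(m=-1) = 0.06946 - 0.05971j   from Y*(Ω₁)=-0.23307 + 0.19856j, Y(Ω₂)=-0.29915 + 0.00135j
  term(m=+0) = -0.01728 + 0.00000j   from Y*(Ω₁)=-0.09708 + 0.00000j, Y(Ω₂)=0.17797 + 0.00000j
  term(m=+1) = 0.06946 + 0.05971j   from Y*(Ω₁)=0.23307 + 0.19856j, Y(Ω₂)=0.29915 + 0.00135j
  term(m=+2) = -0.00450 - 0.02965j   from Y*(Ω₁)=0.01883 + 0.11697j, Y(Ω₂)=-0.25308 - 0.00228j
  term(m=+3) = -0.03085 + 0.04926j   from Y*(Ω₁)=0.15954 - 0.26258j, Y(Ω₂)=-0.18917 - 0.00255j
  term(m=+4) = 0.08083 - 0.02511j   from Y*(Ω₁)=0.18595 - 0.06146j, Y(Ω₂)=0.43212 + 0.00778j
  term(m=+5) = 0.08884 + 0.03850j   from Y*(Ω₁)=-0.27161 - 0.11050j, Y(Ω₂)=-0.33013 - 0.00743j
  term(m=+6) = -0.02401 - 0.04947j   from Y*(Ω₁)=-0.19872 - 0.38279j, Y(Ω₂)=0.12745 + 0.00344j
Σ over m = 0.34227 + 0.00000j; ×(4π/13) → 0.33085 + 0.00000j. Real part: 0.330852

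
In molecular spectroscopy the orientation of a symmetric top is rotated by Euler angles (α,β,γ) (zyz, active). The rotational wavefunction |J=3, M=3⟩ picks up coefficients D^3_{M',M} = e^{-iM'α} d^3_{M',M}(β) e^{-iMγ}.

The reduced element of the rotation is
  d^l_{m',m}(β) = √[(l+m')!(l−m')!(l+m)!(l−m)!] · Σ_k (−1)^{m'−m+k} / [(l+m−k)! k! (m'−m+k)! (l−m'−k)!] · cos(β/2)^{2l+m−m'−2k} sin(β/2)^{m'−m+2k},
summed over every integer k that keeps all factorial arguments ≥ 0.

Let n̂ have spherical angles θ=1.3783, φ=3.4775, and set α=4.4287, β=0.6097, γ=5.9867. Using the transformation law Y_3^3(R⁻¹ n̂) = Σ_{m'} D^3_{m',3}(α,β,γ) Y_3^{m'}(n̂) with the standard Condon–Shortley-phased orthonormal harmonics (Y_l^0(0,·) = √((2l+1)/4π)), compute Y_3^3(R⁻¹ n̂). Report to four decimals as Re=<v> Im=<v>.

Need the full column D^3_{m',3} for m'=−3..3 at α=4.4287, β=0.6097, γ=5.9867.
cos(β/2)=0.953892, sin(β/2)=0.300150
d^3_{-3,3}: single k=6 term ⇒ +0.000731;  D = -0.000028+0.000731i
d^3_{-2,3}: single k=5 term ⇒ +0.005692;  D = -0.005399-0.001802i
d^3_{-1,3}: single k=4 term ⇒ +0.028602;  D = +0.016286-0.023513i
d^3_{0,3}: single k=3 term ⇒ +0.104961;  D = +0.066108+0.081526i
d^3_{1,3}: single k=2 term ⇒ +0.288881;  D = -0.266341+0.111870i
d^3_{2,3}: single k=1 term ⇒ +0.580644;  D = -0.066028-0.576878i
d^3_{3,3}: single k=0 term ⇒ +0.753347;  D = +0.742522+0.127250i
Y_3^{m'}(θ=1.3783,φ=3.4775) and Σ D·Y over m':
  (-0.0000+0.0007i)·(-0.2106+0.3336i)  (-0.0054-0.0018i)·(+0.1474-0.1172i)  (+0.0163-0.0235i)·(+0.2447-0.0854i)  (+0.0661+0.0815i)·(-0.2011+0.0000i)  (-0.2663+0.1119i)·(-0.2447-0.0854i)  (-0.0660-0.5769i)·(+0.1474+0.1172i)  (+0.7425+0.1273i)·(+0.2106+0.3336i)
Y_3^3(R⁻¹ n̂) = +0.233976+0.153775i

Re=0.2340 Im=0.1538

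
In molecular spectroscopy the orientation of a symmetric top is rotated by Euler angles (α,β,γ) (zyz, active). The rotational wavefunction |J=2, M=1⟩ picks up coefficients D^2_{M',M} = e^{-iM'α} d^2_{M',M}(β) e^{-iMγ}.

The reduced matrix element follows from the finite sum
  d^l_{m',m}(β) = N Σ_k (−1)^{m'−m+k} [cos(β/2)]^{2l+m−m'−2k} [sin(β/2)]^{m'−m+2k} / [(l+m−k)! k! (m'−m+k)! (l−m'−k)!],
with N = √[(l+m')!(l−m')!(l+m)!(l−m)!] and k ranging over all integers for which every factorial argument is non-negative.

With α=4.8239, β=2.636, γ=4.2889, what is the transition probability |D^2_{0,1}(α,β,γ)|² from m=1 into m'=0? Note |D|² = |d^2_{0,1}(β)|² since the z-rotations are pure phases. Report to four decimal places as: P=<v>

P=0.2693

First d^2_{0,1}(β=2.6360), then the phase factors e^{-i(0)α} and e^{-i(1)γ}:
With c≡cos(β/2)=0.250112 and s≡sin(β/2)=0.968217, N=[2·2·6·1]^{1/2}=4.898979
k∈{1,2} keeps every argument non-negative
  k=1: (−1)^0·4.8990/(2)·0.2501^3·0.9682^1 = +0.037107
  k=2: (−1)^1·4.8990/(2)·0.2501^1·0.9682^3 = -0.556069
d^2_{0,1}(2.6360) = +0.037107 -0.556069 = -0.518962
|D^2_{0,1}|² = |d^2_{0,1}(β)|² = (-0.518962)² = 0.269322 (the z-rotation phases have unit modulus)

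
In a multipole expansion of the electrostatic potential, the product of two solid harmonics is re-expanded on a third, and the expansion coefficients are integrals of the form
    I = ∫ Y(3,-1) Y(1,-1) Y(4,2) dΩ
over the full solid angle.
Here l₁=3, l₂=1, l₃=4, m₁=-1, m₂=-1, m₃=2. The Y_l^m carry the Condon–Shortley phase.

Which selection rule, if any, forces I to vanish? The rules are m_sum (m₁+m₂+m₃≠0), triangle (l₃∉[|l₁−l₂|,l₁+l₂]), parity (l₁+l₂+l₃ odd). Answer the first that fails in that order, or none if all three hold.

none

azimuthal sum: -1 − 1 + 2 = 0  ✓
2 ≤ 4 ≤ 4 (triangle on l)  ✓
L = 3 + 1 + 4 = 8 (even)  ✓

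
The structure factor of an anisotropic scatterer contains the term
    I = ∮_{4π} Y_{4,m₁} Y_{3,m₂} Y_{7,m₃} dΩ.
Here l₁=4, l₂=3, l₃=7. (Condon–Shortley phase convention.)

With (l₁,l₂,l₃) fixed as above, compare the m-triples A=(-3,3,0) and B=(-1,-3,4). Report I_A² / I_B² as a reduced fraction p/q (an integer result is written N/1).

Shared (l₁,l₂,l₃)=(4,3,7): N and (l;000)² cancel in I_A²/I_B².
A: Δ = 0!·8!·6!/15! = 1/45045; Racah Σ t=0..0: t=0:+1/3628800 = 1/3628800; ⇒ 3j(4 3 7; -3 3 0)² = 1/6435, sgn -1
B: Δ = 0!·8!·6!/15! = 1/45045; Racah Σ t=0..0: t=0:+1/518400 = 1/518400; ⇒ 3j(4 3 7; -1 -3 4)² = 2/195, sgn -1
I_A²/I_B² = (1/6435)/(2/195) = 1/66

1/66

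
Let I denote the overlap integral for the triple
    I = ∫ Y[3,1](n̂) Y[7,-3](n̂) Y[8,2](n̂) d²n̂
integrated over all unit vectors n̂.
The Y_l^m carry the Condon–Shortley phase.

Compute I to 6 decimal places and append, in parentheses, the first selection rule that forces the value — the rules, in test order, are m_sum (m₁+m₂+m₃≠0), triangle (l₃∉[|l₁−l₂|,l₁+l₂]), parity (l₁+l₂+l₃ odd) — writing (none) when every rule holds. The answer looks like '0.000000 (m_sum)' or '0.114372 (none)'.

-0.104118 (none)

Rules hold: Σm=0, L=18 even, 4≤8≤10.
N = 7·15·17 = 1785
Δ = 2!·4!·12!/19! = 1/5290740
Racah Σ t=0..2: t=0:+1/7257600 t=1:−1/2073600 t=2:+1/7257600 = -1/4838400
⇒ 3j(3 7 8; 0 0 0)² = 252/20995, sgn -1
Racah Σ t=0..2: t=0:+1/7741440 t=1:−1/13063680 t=2:+1/348364800 = 29/522547200
⇒ 3j(3 7 8; 1 -3 2)² = 1682/264537, sgn +1
4πI² = N·(3j₀)²·(3jₘ)² = 141288/1037153
I = -1·√(0.136227/4π) = -0.10411811
No selection rule forces the value: the integral is nonzero (none).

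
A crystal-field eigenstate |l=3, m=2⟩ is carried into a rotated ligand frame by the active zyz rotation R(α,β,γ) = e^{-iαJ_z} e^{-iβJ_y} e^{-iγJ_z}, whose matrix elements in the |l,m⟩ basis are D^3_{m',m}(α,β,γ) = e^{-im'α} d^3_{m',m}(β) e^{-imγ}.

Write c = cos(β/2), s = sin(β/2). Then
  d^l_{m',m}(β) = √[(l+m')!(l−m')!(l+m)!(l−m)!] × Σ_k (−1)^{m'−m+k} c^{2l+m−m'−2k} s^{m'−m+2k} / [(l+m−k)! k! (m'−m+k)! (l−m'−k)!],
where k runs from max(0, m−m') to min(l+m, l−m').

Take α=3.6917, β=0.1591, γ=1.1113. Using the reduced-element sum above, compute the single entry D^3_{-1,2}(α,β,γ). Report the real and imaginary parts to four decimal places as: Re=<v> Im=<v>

Re=0.0003 Im=0.0031

Split into d^3_{-1,2}(β=0.1591) × two z-phases.
With c≡cos(β/2)=0.996838 and s≡sin(β/2)=0.079466, N=[2·24·120·1]^{1/2}=75.894664
k∈{3,4} keeps every argument non-negative
  k=3: (−1)^0·75.8947/(12)·0.9968^3·0.0795^3 = +0.003144
  k=4: (−1)^1·75.8947/(24)·0.9968^1·0.0795^5 = -0.000010
d^3_{-1,2}(0.1591) = +0.003144 -0.000010 = +0.003134
D = (-0.852468-0.522779i)·(+0.003134)·(-0.606621-0.794991i) = +0.000318+0.003118i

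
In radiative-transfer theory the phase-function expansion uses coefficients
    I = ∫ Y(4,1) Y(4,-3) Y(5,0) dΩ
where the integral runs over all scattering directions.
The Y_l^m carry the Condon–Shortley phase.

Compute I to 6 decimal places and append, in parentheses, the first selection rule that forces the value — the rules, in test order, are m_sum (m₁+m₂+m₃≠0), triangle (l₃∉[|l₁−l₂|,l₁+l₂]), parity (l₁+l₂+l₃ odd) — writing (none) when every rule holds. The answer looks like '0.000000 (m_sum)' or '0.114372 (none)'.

0.000000 (m_sum)

m-sum = 1 − 3 + 0 = -2 ≠ 0 ⇒ I = 0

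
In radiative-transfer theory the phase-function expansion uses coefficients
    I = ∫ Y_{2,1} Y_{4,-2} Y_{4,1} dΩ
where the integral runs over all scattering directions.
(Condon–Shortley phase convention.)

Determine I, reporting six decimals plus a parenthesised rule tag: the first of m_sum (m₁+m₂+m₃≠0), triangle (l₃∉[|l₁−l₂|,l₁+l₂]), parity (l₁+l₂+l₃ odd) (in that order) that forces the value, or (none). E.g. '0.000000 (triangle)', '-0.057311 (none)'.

0.127700 (none)

Rules hold: Σm=0, L=10 even, 2≤4≤6.
N = 5·9·9 = 405
Δ = 2!·2!·6!/11! = 1/13860
Racah Σ t=0..2: t=0:+1/192 t=1:−1/36 t=2:+1/192 = -5/288
⇒ 3j(2 4 4; 0 0 0)² = 20/693, sgn -1
Racah Σ t=0..1: t=0:+1/96 t=1:−1/240 = 1/160
⇒ 3j(2 4 4; 1 -2 1)² = 27/1540, sgn -1
4πI² = N·(3j₀)²·(3jₘ)² = 1215/5929
I = +1·√(0.204925/4π) = 0.12770047
No selection rule forces the value: the integral is nonzero (none).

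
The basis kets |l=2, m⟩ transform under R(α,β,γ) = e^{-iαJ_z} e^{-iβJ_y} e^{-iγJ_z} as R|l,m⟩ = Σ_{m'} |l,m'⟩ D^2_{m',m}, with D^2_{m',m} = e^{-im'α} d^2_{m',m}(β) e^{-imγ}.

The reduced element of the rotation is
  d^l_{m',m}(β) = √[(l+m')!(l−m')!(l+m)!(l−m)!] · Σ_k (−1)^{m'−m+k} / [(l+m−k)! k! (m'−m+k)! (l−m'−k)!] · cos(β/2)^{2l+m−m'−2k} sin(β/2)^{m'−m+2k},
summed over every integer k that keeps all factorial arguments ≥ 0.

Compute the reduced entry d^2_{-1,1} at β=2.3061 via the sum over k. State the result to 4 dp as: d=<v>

d^2_{-1,1}(β=2.3061) via the finite sum:
With c≡cos(β/2)=0.405702 and s≡sin(β/2)=0.914006, N=[1·6·6·1]^{1/2}=6.000000
k: max(0,(1)−(-1))=2 … min(2+(1),2−(-1))=3
  k=2: (−1)^0·6.0000/(2)·0.4057^2·0.9140^2 = +0.412508
  k=3: (−1)^1·6.0000/(6)·0.4057^0·0.9140^4 = -0.697904
d^2_{-1,1}(2.3061) = +0.412508 -0.697904 = -0.285395

d=-0.2854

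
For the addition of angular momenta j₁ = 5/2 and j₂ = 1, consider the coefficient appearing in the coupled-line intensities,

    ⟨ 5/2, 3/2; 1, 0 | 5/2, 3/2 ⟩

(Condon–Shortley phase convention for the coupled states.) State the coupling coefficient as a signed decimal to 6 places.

+0.507093

j₁+j₂−J=1  J+j₁−j₂=4  J−j₁+j₂=1  j₁+j₂+J+1=7
(j₁±m₁, j₂±m₂, J±M) = (4,1,1,1,4,1)
P² = 576/35
sum k=0..1:
  [0] +1/6 = 1/6
  [1] −1/24 = -1/24
S = 1/8
C² = P²·S² = 9/35 ; C = +0.507093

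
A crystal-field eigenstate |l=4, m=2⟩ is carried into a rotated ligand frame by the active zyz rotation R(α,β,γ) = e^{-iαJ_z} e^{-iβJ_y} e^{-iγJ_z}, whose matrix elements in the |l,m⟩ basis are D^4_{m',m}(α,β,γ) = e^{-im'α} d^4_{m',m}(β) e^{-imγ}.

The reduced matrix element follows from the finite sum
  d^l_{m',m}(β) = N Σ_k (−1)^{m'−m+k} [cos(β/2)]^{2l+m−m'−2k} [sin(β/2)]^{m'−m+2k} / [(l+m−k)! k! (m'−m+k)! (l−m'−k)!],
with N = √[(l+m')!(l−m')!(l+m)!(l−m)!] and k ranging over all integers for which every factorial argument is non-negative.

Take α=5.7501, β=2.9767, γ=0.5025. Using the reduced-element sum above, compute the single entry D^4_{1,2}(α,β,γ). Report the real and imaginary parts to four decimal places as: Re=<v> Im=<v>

Re=0.0068 Im=-0.0035

First d^4_{1,2}(β=2.9767), then the phase factors e^{-i(1)α} and e^{-i(2)γ}:
With c≡cos(β/2)=0.082353 and s≡sin(β/2)=0.996603, N=[120·6·720·2]^{1/2}=1018.233765
The bounds max(0,m−m')=1 and min(l+m,l−m')=3 give 3 terms
  k=1: (−1)^0·1018.2338/(240)·0.0824^7·0.9966^1 = +0.000000
  k=2: (−1)^1·1018.2338/(48)·0.0824^5·0.9966^3 = -0.000080
  k=3: (−1)^2·1018.2338/(72)·0.0824^3·0.9966^5 = +0.007765
d^4_{1,2}(2.9767) = +0.000000 -0.000080 +0.007765 = +0.007686
Attach z-rotation phases: D = e^{-i(1)(5.7501)}·(+0.007686)·e^{-i(2)(0.5025)} = +0.006846-0.003494i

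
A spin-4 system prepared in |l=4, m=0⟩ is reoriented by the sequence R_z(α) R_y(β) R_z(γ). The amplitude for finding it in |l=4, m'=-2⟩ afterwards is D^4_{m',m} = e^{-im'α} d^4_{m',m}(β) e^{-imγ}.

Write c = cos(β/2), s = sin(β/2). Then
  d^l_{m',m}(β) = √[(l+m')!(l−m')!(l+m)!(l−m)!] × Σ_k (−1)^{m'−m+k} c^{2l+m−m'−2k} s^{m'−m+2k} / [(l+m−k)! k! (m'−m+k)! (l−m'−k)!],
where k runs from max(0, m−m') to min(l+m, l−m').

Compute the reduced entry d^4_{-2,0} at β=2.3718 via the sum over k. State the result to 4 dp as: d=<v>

d^4_{-2,0}(β=2.3718) via the finite sum:
c=cos(2.371800/2)=0.375463, s=sin(2.371800/2)=0.926837; N=√[2·720·24·24]=910.735966
Admissible k: 2..4 (factorial args all ≥0)
  k=2: (−1)^0·910.7360/(96)·0.3755^6·0.9268^2 = +0.022831
  k=3: (−1)^1·910.7360/(36)·0.3755^4·0.9268^4 = -0.370999
  k=4: (−1)^2·910.7360/(96)·0.3755^2·0.9268^6 = +0.847768
d^4_{-2,0}(2.3718) = +0.022831 -0.370999 +0.847768 = +0.499600

d=0.4996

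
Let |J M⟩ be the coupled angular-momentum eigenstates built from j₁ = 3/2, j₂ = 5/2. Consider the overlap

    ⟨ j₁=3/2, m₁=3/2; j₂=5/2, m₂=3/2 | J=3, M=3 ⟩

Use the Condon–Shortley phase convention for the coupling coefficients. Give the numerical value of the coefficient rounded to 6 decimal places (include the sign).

+0.612372  (= +√(3/8))

triangle: 1!·2!·4!/8! = 48/40320
(j±m)!: 3!·0!·4!·1!·6!·0! = 103680
prefactor² = (2J+1)·Δ·N² = 864
  k=0: +1/(0!·1!·0!·4!·2!·0!) = 1/48
Σ = 1/48  ⇒  CG² = 864·(1/48)² = 3/8
CG = +√(3/8) = +0.612372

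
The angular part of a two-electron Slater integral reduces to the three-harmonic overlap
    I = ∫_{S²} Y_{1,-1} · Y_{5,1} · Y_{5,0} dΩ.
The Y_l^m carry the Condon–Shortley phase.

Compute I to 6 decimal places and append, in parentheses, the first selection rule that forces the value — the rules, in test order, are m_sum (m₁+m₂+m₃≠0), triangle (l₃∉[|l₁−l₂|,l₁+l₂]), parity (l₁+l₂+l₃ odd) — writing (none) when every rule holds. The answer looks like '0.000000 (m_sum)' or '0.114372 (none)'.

0.000000 (parity)

L=11 odd ⇒ parity kills the (l;000) factor ⇒ I = 0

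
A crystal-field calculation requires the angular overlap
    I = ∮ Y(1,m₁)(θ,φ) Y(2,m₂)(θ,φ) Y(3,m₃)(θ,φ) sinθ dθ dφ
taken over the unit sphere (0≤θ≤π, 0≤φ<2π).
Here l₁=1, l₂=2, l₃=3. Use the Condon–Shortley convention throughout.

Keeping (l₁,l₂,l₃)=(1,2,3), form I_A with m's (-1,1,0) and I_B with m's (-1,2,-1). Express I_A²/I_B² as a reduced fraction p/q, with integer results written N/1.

l's match ⇒ only the (l;m) 3-j factors differ between A and B.
A: triangle coeff Δ(1,2,3) = 1/105; Σ_t [0,0]: t=0:+1/12 = 1/12; (3j)²=1/35 [(1 2 3; -1 1 0)], sign=-1
B: triangle coeff Δ(1,2,3) = 1/105; Σ_t [0,0]: t=0:+1/48 = 1/48; (3j)²=1/105 [(1 2 3; -1 2 -1)], sign=+1
I_A²/I_B² = (1/35)/(1/105) = 3/1

3/1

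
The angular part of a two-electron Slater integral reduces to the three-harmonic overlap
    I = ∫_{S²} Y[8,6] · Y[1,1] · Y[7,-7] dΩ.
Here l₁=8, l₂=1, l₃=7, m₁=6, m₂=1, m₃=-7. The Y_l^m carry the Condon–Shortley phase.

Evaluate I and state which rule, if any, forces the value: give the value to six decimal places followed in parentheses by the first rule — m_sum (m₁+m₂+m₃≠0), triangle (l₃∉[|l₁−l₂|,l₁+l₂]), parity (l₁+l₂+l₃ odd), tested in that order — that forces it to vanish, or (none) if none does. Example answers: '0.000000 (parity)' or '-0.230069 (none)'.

m-sum 0 ✓  L=16 even ✓  7≤7≤9 ✓
Π(2lᵢ+1) = 17×3×15 = 765
triangle coeff Δ(8,1,7) = 1/2040
Σ_t [1,1]: t=1:−1/25401600 = -1/25401600
(3j)²=8/255 [(8 1 7; 0 0 0)], sign=+1
Σ_t [2,2]: t=2:+1/174356582400 = 1/174356582400
(3j)²=1/2040 [(8 1 7; 6 1 -7)], sign=+1
⇒ 4πI² = 1/85
I = (+1)√(1/85/(4π)) = 0.03059748
No selection rule forces the value: the integral is nonzero (none).

0.030597 (none)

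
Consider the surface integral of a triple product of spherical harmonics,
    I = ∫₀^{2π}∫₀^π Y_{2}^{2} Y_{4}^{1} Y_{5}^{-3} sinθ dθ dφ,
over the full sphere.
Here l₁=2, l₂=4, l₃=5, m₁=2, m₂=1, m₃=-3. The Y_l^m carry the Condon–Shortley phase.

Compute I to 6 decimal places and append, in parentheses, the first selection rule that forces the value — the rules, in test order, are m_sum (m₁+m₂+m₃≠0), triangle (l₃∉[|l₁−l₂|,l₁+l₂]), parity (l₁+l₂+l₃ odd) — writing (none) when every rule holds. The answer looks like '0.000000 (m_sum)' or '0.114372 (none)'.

0.000000 (parity)

L=11 odd ⇒ parity kills the (l;000) factor ⇒ I = 0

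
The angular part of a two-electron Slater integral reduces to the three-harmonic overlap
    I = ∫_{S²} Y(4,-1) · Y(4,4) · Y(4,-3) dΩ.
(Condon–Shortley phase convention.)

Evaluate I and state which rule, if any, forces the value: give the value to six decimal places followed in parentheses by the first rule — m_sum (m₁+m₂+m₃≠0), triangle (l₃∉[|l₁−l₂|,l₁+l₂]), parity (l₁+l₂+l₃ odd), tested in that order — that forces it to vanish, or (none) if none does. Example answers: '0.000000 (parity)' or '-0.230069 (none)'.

Rules hold: Σm=0, L=12 even, 0≤4≤8.
N = 9·9·9 = 729
Δ = 4!·4!·4!/13! = 1/450450
Racah Σ t=0..4: t=0:+1/13824 t=1:−1/216 t=2:+1/64 t=3:−1/216 t=4:+1/13824 = 5/768
⇒ 3j(4 4 4; 0 0 0)² = 18/1001, sgn +1
Racah Σ t=4..4: t=4:+1/3456 = 1/3456
⇒ 3j(4 4 4; -1 4 -3)² = 35/1287, sgn -1
4πI² = N·(3j₀)²·(3jₘ)² = 7290/20449
I = -1·√(0.356497/4π) = -0.16843130
No selection rule forces the value: the integral is nonzero (none).

-0.168431 (none)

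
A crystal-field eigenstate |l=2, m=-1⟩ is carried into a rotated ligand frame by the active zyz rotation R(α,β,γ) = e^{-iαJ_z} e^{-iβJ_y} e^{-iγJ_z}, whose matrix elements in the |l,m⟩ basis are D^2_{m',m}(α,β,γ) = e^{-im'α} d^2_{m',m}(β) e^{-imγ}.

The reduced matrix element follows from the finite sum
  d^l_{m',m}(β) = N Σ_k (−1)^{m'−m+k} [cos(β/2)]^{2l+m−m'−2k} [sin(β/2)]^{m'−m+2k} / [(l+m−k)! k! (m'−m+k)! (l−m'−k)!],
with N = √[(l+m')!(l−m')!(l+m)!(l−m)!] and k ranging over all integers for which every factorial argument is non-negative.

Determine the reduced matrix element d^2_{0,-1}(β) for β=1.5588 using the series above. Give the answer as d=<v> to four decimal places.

d^2_{0,-1}(β=1.5588) via the finite sum:
c=cos(1.558800/2)=0.711335, s=sin(1.558800/2)=0.702853; N=√[2·2·1·6]=4.898979
Admissible k: 0..1 (factorial args all ≥0)
  k=0: (−1)^1·4.8990/(2)·0.7113^3·0.7029^1 = -0.619674
  k=1: (−1)^2·4.8990/(2)·0.7113^1·0.7029^3 = +0.604983
d^2_{0,-1}(1.5588) = -0.619674 +0.604983 = -0.014691

d=-0.0147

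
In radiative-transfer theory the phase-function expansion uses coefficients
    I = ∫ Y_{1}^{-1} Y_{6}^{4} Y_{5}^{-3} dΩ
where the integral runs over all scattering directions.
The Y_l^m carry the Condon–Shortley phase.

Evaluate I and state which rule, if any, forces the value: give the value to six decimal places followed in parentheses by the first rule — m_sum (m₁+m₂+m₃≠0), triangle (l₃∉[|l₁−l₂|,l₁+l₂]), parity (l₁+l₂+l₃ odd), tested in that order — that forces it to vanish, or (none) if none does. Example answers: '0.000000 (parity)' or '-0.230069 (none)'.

Rules hold: Σm=0, L=12 even, 5≤5≤7.
N = 3·13·11 = 429
Δ = 2!·0!·10!/13! = 1/858
Racah Σ t=1..1: t=1:−1/14400 = -1/14400
⇒ 3j(1 6 5; 0 0 0)² = 6/143, sgn +1
Racah Σ t=2..2: t=2:+1/161280 = 1/161280
⇒ 3j(1 6 5; -1 4 -3)² = 15/286, sgn +1
4πI² = N·(3j₀)²·(3jₘ)² = 135/143
I = +1·√(0.944056/4π) = 0.27409047
No selection rule forces the value: the integral is nonzero (none).

0.274090 (none)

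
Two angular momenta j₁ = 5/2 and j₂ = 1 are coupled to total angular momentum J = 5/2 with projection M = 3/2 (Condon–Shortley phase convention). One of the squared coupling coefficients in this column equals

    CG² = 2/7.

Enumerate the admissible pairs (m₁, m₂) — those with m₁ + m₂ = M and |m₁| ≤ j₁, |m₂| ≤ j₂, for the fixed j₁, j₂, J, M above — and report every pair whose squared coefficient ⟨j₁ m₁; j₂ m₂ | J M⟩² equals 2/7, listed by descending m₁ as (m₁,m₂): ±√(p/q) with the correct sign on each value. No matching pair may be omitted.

Admissible pairs with m₁+m₂ = M = 3/2: (1/2,1), (3/2,0), (5/2,-1)
  (m₁,m₂)=(5/2,-1): CG² = 2/7, CG = +√(2/7)   ← matches the target
  (m₁,m₂)=(3/2,0): CG² = 9/35, CG = +√(9/35)
  (m₁,m₂)=(1/2,1): CG² = 16/35, CG = −√(16/35)
Pairs with CG² = 2/7: (5/2,-1): +√(2/7)

(5/2,-1): +√(2/7)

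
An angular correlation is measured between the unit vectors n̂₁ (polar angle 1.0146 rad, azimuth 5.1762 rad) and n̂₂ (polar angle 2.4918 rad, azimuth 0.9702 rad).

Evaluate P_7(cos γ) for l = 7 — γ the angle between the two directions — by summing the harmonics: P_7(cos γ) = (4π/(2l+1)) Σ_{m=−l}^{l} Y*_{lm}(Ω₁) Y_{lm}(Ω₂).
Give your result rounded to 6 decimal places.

-0.233916

Expand P_7 via completeness: Σ_{m} conj(Y_{7,m}) at Ω₁ times Y_{7,m} at Ω₂ —
  m=-7: (+0.016713-0.158460i) × (+0.012963-0.007221i) = -0.000928-0.002175i  (running Σ = -0.000928-0.002175i)
  m=-6: (+0.347039-0.130122i) × (-0.065407-0.032568i) = -0.026937-0.002791i  (running Σ = -0.027864-0.004966i)
  m=-5: (+0.311704+0.289371i) × (+0.029762+0.213338i) = -0.052457+0.075111i  (running Σ = -0.080321+0.070144i)
  m=-4: (-0.035274+0.120647i) × (+0.303256-0.276460i) = +0.022657+0.046339i  (running Σ = -0.057664+0.116483i)
  m=-3: (+0.285812-0.051821i) × (-0.444340-0.104505i) = -0.132413-0.006842i  (running Σ = -0.190077+0.109641i)
  m=-2: (+0.162612+0.216964i) × (+0.045071+0.116341i) = -0.017913+0.028697i  (running Σ = -0.207990+0.138338i)
  m=-1: (+0.083994-0.167920i) × (-0.197717+0.288632i) = +0.031860+0.057444i  (running Σ = -0.176130+0.195782i)
  m=0: (+0.297448-0.000000i) × (+0.245569+0.000000i) = +0.073044+0.000000i  (running Σ = -0.103086+0.195782i)
  m=1: (-0.083994-0.167920i) × (+0.197717+0.288632i) = +0.031860-0.057444i  (running Σ = -0.071226+0.138338i)
  m=2: (+0.162612-0.216964i) × (+0.045071-0.116341i) = -0.017913-0.028697i  (running Σ = -0.089139+0.109641i)
  m=3: (-0.285812-0.051821i) × (+0.444340-0.104505i) = -0.132413+0.006842i  (running Σ = -0.221552+0.116483i)
  m=4: (-0.035274-0.120647i) × (+0.303256+0.276460i) = +0.022657-0.046339i  (running Σ = -0.198895+0.070144i)
  m=5: (-0.311704+0.289371i) × (-0.029762+0.213338i) = -0.052457-0.075111i  (running Σ = -0.251352-0.004966i)
  m=6: (+0.347039+0.130122i) × (-0.065407+0.032568i) = -0.026937+0.002791i  (running Σ = -0.278289-0.002175i)
  m=7: (-0.016713-0.158460i) × (-0.012963-0.007221i) = -0.000928+0.002175i  (running Σ = -0.279216+0.000000i)
Total Σ_m = -0.279216+0.000000i. Multiply by 0.837758: -0.233916+0.000000i. P_7(cos γ) = -0.233916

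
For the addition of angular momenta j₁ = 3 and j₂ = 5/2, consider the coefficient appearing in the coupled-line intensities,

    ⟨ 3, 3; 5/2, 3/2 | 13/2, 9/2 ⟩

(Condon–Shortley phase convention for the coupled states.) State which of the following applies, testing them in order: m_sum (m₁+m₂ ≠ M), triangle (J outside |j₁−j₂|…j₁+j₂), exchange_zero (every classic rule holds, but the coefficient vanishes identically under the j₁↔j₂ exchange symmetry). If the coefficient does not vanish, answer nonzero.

triangle

m-sum: m₁+m₂ = 3+3/2 = 9/2, M = 9/2  ✓
triangle: need |j₁−j₂| ≤ J ≤ j₁+j₂, i.e. J ∈ [1/2, 11/2]; J = 13/2 is outside ✗ ⇒ coefficient is 0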